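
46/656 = 23/328 = 0.07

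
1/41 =1/41 =0.02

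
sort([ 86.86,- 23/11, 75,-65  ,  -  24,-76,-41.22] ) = [ - 76, - 65 , - 41.22, - 24,-23/11,75 , 86.86]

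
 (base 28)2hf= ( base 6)13311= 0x80B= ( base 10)2059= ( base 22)45d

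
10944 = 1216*9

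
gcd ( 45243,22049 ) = 1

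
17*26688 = 453696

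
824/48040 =103/6005   =  0.02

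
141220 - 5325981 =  - 5184761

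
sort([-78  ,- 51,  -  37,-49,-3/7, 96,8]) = [ -78, - 51, - 49 , - 37, - 3/7,  8,  96] 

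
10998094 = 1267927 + 9730167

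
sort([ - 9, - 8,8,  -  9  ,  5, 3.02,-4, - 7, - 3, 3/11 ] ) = [  -  9, - 9, - 8, - 7, - 4,-3, 3/11 , 3.02,5, 8 ]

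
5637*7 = 39459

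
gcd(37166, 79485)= 1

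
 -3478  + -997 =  - 4475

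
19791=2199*9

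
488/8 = 61 = 61.00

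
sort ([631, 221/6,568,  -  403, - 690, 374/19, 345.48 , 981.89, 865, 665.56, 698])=[-690,-403, 374/19, 221/6 , 345.48 , 568 , 631,665.56, 698, 865, 981.89]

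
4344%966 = 480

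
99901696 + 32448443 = 132350139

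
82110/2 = 41055 = 41055.00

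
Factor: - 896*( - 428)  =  2^9*7^1*107^1 = 383488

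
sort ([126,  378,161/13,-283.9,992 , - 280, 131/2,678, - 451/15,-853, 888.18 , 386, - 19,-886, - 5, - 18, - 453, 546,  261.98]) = [-886,-853, - 453,-283.9,-280, - 451/15 , - 19 , - 18, - 5, 161/13 , 131/2, 126,261.98, 378, 386, 546 , 678, 888.18,992] 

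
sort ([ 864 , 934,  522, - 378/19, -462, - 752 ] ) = [ -752,- 462,-378/19, 522,864,934] 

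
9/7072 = 9/7072  =  0.00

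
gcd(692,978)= 2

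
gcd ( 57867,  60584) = 1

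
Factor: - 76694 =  - 2^1*31^1*1237^1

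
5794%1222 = 906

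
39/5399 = 39/5399 = 0.01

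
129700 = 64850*2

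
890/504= 1 + 193/252=1.77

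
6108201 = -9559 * ( - 639)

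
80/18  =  40/9 = 4.44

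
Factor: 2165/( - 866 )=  - 2^(-1 )*5^1 = - 5/2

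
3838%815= 578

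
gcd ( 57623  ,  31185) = 1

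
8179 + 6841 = 15020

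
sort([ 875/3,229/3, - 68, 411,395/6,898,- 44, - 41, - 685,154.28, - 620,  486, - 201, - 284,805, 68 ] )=[- 685, - 620, - 284, - 201,  -  68, - 44, - 41,395/6,68,229/3,154.28,875/3, 411, 486,805,898 ] 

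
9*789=7101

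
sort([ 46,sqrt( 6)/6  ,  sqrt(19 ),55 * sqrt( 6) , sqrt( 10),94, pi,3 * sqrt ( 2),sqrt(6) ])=[ sqrt( 6 ) /6 , sqrt(6 ),pi  ,  sqrt( 10) , 3 * sqrt(2), sqrt(19),46 , 94, 55*sqrt( 6) ]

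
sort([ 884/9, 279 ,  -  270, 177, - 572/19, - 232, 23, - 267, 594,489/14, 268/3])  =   [-270,  -  267, - 232,-572/19,23, 489/14,  268/3 , 884/9, 177, 279, 594] 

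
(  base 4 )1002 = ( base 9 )73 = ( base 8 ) 102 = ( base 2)1000010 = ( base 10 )66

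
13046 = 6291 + 6755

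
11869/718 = 16 + 381/718 = 16.53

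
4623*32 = 147936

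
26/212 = 13/106 = 0.12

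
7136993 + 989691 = 8126684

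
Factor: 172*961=2^2*31^2*43^1 = 165292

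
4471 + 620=5091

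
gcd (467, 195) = 1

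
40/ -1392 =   -  1 + 169/174 = -0.03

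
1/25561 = 1/25561 = 0.00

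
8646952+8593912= 17240864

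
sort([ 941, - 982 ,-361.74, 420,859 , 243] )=[ - 982, - 361.74, 243 , 420 , 859,941]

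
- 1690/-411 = 4 + 46/411 = 4.11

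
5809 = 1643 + 4166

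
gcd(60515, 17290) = 8645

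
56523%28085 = 353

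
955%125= 80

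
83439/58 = 1438 + 35/58 = 1438.60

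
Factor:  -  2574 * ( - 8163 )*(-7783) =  - 2^1*3^4 * 11^1* 13^1*43^1*181^1 * 907^1 = - 163532987046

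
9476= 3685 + 5791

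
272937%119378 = 34181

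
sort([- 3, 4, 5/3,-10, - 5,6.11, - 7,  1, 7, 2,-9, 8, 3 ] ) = [-10, - 9, - 7 , - 5, - 3,  1, 5/3, 2, 3, 4,  6.11,  7,8 ] 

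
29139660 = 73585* 396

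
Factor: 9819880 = 2^3*5^1 * 7^1*17^1*2063^1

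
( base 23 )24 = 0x32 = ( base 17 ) 2G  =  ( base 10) 50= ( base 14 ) 38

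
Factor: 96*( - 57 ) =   -  5472 = -2^5 *3^2*19^1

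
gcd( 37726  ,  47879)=13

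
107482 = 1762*61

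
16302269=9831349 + 6470920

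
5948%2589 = 770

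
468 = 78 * 6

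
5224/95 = 54+ 94/95 = 54.99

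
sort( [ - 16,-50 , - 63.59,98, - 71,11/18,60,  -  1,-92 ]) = [-92, -71 , - 63.59, - 50, - 16, - 1,11/18,60,98 ]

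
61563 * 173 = 10650399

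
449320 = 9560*47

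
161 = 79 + 82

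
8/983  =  8/983 = 0.01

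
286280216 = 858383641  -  572103425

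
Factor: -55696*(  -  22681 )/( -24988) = -2^2*37^1*59^2*613^1*6247^( -1 )= - 315810244/6247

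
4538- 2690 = 1848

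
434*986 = 427924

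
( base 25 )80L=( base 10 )5021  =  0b1001110011101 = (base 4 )1032131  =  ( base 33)4k5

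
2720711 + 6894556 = 9615267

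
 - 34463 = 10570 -45033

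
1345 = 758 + 587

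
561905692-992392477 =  - 430486785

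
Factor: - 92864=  - 2^6 * 1451^1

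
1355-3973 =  - 2618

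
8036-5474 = 2562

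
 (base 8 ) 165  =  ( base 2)1110101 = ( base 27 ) 49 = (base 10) 117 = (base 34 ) 3f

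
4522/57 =79 + 1/3  =  79.33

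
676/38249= 676/38249 = 0.02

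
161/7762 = 161/7762 = 0.02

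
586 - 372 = 214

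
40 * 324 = 12960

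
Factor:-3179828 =-2^2*794957^1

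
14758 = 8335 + 6423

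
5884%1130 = 234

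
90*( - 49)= - 4410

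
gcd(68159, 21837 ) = 1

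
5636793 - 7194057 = -1557264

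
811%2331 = 811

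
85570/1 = 85570 = 85570.00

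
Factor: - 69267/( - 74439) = 23089/24813 =3^( - 3 )*11^1*919^ ( - 1)*2099^1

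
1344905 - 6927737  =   - 5582832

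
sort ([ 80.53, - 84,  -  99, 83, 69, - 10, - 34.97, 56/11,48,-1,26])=[-99,-84, - 34.97, - 10 , - 1, 56/11, 26  ,  48,69,80.53,83 ]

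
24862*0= 0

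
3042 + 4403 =7445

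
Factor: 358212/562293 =2^2*3^( - 1)*29851^1*62477^ (-1 ) = 119404/187431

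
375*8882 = 3330750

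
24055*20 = 481100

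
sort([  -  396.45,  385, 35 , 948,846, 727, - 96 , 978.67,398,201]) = [- 396.45, - 96, 35, 201,385, 398, 727, 846, 948, 978.67 ] 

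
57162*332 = 18977784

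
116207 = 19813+96394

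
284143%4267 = 2521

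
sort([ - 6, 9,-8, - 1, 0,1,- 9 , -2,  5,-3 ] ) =[- 9, - 8, - 6  ,  -  3,-2, - 1, 0, 1,5,9 ]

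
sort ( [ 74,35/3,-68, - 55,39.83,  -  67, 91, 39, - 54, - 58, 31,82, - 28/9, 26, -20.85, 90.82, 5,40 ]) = [ -68,  -  67, - 58,-55, - 54,-20.85,  -  28/9,5,35/3, 26, 31, 39,39.83, 40,74 , 82,90.82, 91]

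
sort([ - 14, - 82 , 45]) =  [ - 82, - 14,45]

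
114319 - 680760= - 566441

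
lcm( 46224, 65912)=3559248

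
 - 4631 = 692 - 5323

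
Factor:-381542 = -2^1*7^1*27253^1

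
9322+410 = 9732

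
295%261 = 34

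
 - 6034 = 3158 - 9192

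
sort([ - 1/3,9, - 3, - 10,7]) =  [ - 10, - 3, - 1/3, 7,9 ] 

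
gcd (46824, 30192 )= 24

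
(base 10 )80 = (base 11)73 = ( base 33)2e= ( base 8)120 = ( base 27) 2q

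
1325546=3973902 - 2648356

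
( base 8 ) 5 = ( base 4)11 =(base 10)5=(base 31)5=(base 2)101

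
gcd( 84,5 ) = 1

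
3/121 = 3/121 = 0.02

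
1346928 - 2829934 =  - 1483006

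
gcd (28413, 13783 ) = 77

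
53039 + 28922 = 81961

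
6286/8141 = 898/1163 = 0.77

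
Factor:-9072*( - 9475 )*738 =2^5*3^6*5^2*7^1*41^1*379^1 = 63436413600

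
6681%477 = 3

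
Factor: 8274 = 2^1*3^1*7^1 * 197^1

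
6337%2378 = 1581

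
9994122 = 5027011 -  - 4967111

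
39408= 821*48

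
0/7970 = 0 = 0.00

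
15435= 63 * 245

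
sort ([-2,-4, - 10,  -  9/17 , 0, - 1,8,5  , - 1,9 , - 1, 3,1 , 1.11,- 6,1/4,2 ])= [- 10,-6, - 4, - 2 , - 1, - 1, - 1 , - 9/17,0, 1/4,1, 1.11,2,3,5, 8,  9]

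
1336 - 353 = 983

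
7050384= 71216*99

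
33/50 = 33/50 = 0.66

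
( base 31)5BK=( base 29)644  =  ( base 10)5166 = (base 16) 142e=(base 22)aei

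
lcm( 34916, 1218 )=104748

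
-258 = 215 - 473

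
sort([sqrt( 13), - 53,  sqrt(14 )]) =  [ - 53 , sqrt( 13) , sqrt( 14 ) ] 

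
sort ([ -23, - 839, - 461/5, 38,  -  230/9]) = [ - 839, - 461/5, - 230/9, -23 , 38] 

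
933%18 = 15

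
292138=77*3794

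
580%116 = 0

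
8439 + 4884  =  13323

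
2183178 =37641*58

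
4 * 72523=290092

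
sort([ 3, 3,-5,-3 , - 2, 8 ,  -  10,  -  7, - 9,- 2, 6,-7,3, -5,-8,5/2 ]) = [ - 10,-9,-8,-7,  -  7, - 5,-5,-3,-2,  -  2, 5/2, 3,3,  3,6,8]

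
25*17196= 429900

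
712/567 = 712/567 = 1.26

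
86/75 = 1 + 11/75= 1.15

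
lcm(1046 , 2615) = 5230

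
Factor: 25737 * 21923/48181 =564232251/48181 = 3^1 * 7^( - 1 )*  11^1*23^1 * 373^1 * 1993^1*6883^( - 1)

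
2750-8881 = -6131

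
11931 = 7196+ 4735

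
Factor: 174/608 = 2^ (-4)*3^1* 19^( - 1)*29^1 =87/304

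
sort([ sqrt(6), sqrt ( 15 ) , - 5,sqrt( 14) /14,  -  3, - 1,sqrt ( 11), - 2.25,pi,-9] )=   [-9, - 5, - 3 , -2.25, - 1, sqrt( 14 )/14 , sqrt( 6 ),pi, sqrt(11), sqrt(15 )]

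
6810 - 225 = 6585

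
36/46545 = 12/15515 = 0.00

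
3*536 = 1608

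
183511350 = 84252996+99258354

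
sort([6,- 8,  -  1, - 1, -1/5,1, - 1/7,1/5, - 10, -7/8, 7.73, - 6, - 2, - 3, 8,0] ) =[ - 10, - 8, - 6, - 3,  -  2,  -  1,-1, - 7/8,-1/5, - 1/7, 0,1/5, 1, 6,7.73, 8]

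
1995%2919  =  1995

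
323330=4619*70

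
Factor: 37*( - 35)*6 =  - 7770 = -  2^1*3^1*5^1 * 7^1*37^1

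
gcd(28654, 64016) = 2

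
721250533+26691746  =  747942279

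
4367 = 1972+2395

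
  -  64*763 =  - 48832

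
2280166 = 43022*53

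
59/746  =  59/746 = 0.08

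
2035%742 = 551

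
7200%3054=1092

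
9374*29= 271846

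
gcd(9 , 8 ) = 1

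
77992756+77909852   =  155902608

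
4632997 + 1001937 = 5634934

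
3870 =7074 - 3204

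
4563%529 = 331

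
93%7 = 2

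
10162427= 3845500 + 6316927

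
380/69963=380/69963 = 0.01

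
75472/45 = 75472/45 = 1677.16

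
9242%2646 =1304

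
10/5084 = 5/2542  =  0.00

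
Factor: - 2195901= - 3^2*243989^1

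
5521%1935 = 1651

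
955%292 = 79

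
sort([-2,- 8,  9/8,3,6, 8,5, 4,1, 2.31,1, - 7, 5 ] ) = [- 8,  -  7, - 2,1,1,9/8,2.31,3,4 , 5,  5,6, 8]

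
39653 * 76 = 3013628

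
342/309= 114/103 = 1.11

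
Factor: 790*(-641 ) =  - 2^1* 5^1 * 79^1*  641^1=- 506390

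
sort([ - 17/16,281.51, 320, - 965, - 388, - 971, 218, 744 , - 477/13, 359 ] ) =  [ - 971, - 965, - 388,- 477/13  , - 17/16, 218, 281.51,320,  359 , 744]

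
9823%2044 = 1647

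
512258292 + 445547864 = 957806156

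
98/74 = 49/37 = 1.32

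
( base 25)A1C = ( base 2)1100010001111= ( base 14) 2411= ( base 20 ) fe7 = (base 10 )6287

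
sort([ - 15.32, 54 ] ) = [ - 15.32,54] 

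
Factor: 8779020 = 2^2*3^1*5^1*146317^1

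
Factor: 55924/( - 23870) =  - 2^1 *5^(  -  1)*7^(  -  1) * 41^1=   - 82/35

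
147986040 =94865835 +53120205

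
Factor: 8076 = 2^2*3^1*673^1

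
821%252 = 65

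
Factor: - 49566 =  - 2^1*3^1*11^1*751^1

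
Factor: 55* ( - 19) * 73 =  - 76285=-5^1 * 11^1*19^1*73^1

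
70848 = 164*432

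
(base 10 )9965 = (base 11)753A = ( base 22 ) KCL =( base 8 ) 23355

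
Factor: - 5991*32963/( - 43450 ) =2^( - 1)*3^1*5^( - 2 )*7^1  *  11^( - 1)*17^1 * 79^( - 1)*277^1*1997^1  =  197481333/43450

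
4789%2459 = 2330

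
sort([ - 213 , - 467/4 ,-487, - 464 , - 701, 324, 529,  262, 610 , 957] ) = [-701, -487,-464, - 213,  -  467/4, 262 , 324 , 529, 610 , 957] 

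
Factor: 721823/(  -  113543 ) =-17^ ( - 1)*79^1 * 6679^( - 1 ) * 9137^1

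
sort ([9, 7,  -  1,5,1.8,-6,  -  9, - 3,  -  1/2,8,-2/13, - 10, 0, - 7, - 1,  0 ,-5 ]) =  [ - 10, - 9 , - 7, -6,-5, - 3 ,  -  1, - 1,-1/2, - 2/13,0,0,1.8,5 , 7,8,9 ] 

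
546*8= 4368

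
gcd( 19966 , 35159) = 1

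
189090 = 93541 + 95549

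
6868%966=106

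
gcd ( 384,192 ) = 192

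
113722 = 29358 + 84364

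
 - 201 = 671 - 872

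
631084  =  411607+219477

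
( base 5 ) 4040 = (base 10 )520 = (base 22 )11e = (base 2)1000001000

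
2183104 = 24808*88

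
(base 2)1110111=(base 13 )92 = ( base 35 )3e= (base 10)119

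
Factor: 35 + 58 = 93 = 3^1*31^1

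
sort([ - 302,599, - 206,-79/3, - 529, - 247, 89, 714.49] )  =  [ - 529, - 302, - 247, - 206,-79/3,  89, 599,714.49 ]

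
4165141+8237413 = 12402554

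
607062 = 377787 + 229275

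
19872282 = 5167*3846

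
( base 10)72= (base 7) 132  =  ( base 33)26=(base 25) 2M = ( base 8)110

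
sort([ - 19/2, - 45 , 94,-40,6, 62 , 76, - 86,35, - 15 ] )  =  [  -  86,-45, - 40, - 15, - 19/2, 6, 35, 62, 76 , 94 ] 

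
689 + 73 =762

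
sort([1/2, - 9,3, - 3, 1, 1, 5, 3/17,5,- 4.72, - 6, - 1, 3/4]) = [ - 9, - 6, - 4.72, - 3,  -  1,  3/17,1/2,  3/4, 1,1, 3, 5, 5 ] 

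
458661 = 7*65523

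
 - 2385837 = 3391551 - 5777388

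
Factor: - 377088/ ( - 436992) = 491/569 = 491^1 * 569^ (  -  1 )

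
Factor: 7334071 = 29^1*252899^1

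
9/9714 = 3/3238= 0.00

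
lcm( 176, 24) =528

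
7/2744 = 1/392 = 0.00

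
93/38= 2  +  17/38  =  2.45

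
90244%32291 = 25662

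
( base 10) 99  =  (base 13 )78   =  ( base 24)43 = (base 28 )3f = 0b1100011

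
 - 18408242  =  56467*( - 326 )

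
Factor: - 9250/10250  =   - 37/41  =  -37^1*41^( - 1 )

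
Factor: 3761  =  3761^1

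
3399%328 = 119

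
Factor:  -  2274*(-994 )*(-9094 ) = - 20555677464 = - 2^3*3^1*7^1*71^1 *379^1*4547^1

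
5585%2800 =2785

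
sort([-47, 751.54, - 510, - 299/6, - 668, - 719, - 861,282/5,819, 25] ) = [ - 861, - 719, - 668, - 510, - 299/6, - 47,25,  282/5, 751.54, 819 ] 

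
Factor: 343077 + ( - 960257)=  - 2^2*5^1  *30859^1= - 617180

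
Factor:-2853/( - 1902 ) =2^( - 1) * 3^1 = 3/2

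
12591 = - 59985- -72576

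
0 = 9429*0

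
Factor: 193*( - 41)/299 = -13^(-1 )*23^( - 1 )*41^1*193^1  =  - 7913/299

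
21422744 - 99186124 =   -  77763380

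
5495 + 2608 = 8103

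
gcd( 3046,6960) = 2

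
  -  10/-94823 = 10/94823 = 0.00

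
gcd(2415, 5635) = 805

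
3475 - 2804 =671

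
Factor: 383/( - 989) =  - 23^( - 1) * 43^(-1 ) * 383^1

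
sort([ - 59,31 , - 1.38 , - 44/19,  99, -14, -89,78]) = [ - 89, - 59, - 14 , -44/19, - 1.38, 31, 78, 99]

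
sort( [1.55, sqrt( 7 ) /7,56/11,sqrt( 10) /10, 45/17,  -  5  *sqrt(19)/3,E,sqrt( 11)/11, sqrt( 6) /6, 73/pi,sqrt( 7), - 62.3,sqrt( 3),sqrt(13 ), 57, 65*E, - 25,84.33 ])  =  [-62.3, - 25, - 5*sqrt( 19 ) /3,sqrt( 11)/11, sqrt( 10 ) /10, sqrt(7)/7,sqrt( 6)/6, 1.55 , sqrt ( 3),sqrt( 7), 45/17,  E, sqrt( 13 ),56/11 , 73/pi, 57,84.33,65 * E]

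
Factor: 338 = 2^1 * 13^2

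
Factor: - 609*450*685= - 187724250= - 2^1*3^3*5^3*7^1 *29^1*137^1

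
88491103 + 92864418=181355521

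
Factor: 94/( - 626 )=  - 47^1*313^( - 1 ) = -47/313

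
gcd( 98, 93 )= 1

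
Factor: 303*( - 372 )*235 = -2^2*3^2 * 5^1*31^1*47^1*101^1 = - 26488260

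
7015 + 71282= 78297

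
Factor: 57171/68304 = 19057/22768 = 2^( - 4)*17^1*19^1 * 59^1*1423^( - 1)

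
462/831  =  154/277 = 0.56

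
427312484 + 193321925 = 620634409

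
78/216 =13/36   =  0.36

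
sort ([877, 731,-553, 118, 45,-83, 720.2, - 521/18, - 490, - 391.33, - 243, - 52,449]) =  [ - 553 , - 490,- 391.33,-243, - 83,-52, - 521/18, 45,118,449,720.2, 731, 877 ]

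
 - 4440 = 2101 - 6541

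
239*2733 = 653187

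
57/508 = 57/508 = 0.11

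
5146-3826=1320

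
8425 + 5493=13918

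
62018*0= 0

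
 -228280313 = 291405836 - 519686149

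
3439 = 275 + 3164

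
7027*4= 28108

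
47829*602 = 28793058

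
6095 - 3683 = 2412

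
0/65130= 0 = 0.00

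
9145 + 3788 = 12933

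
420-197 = 223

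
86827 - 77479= 9348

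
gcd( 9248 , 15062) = 34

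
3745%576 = 289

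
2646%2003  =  643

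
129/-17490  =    -  1+5787/5830 = - 0.01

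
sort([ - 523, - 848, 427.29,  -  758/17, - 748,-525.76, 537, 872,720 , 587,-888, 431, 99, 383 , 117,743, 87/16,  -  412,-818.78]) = [ - 888, -848, - 818.78,-748,-525.76, - 523, - 412, - 758/17, 87/16, 99, 117, 383, 427.29, 431, 537,  587, 720,  743, 872] 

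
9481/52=182 + 17/52 = 182.33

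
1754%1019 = 735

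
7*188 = 1316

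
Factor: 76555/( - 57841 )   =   - 5^1*7^ (  -  1)*61^1*251^1*8263^( - 1 ) 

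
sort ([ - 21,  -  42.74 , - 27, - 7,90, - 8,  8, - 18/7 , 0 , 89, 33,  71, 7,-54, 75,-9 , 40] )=[ - 54,-42.74,-27 , - 21, - 9 , - 8,  -  7, - 18/7,  0, 7, 8, 33  ,  40, 71,  75,  89,90]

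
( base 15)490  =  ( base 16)40b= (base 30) 14F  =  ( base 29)16k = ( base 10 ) 1035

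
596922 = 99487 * 6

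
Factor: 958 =2^1*479^1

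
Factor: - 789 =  - 3^1*263^1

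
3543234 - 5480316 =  -1937082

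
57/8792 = 57/8792 =0.01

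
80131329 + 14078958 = 94210287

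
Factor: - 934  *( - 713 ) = 665942 = 2^1*23^1*31^1 *467^1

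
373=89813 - 89440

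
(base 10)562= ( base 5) 4222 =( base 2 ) 1000110010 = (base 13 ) 343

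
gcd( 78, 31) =1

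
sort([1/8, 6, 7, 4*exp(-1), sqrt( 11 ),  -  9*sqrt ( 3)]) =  [-9*sqrt( 3 ), 1/8, 4 * exp( - 1 ),sqrt( 11), 6, 7]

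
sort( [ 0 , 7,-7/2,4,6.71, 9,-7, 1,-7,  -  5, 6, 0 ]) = [ - 7, - 7,-5, - 7/2,0,0, 1, 4, 6,6.71, 7,9] 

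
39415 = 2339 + 37076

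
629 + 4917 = 5546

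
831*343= 285033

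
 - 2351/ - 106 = 2351/106  =  22.18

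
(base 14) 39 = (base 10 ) 51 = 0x33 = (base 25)21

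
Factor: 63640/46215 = 12728/9243 = 2^3 * 3^( - 2)*13^(- 1)*37^1*43^1*79^ (-1 )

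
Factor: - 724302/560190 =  - 459/355 = - 3^3 * 5^( - 1 )*17^1*71^( - 1 )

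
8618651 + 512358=9131009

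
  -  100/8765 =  - 20/1753 = -0.01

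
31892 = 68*469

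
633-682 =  - 49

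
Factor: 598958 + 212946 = 811904 = 2^7*6343^1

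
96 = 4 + 92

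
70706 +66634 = 137340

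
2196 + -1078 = 1118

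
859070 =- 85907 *(  -  10) 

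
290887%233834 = 57053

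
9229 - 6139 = 3090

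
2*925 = 1850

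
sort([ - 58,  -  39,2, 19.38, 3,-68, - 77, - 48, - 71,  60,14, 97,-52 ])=[-77, - 71, - 68,-58, - 52 , - 48, - 39 , 2, 3, 14, 19.38,60,  97]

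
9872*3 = 29616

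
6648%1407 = 1020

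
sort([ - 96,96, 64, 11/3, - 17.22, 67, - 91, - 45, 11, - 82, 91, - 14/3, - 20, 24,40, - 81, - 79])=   [ - 96, - 91,-82, - 81, - 79, - 45, - 20,-17.22,-14/3, 11/3 , 11, 24,40, 64,67,91, 96]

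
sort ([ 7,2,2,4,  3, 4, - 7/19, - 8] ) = [ - 8, - 7/19, 2, 2, 3 , 4, 4,7] 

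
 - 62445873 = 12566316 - 75012189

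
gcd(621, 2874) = 3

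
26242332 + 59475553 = 85717885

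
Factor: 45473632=2^5*797^1 *1783^1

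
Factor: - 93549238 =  - 2^1*46774619^1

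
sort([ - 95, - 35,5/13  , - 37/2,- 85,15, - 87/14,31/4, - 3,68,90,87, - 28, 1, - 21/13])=[ - 95, - 85,  -  35, - 28, - 37/2, - 87/14, - 3, - 21/13,5/13, 1,31/4, 15,68,87, 90]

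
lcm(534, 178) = 534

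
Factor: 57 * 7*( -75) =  - 3^2*5^2*7^1*19^1  =  - 29925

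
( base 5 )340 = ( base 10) 95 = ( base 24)3N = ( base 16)5F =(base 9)115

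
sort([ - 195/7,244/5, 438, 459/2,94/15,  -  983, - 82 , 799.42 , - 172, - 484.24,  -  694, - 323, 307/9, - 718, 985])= [ - 983, - 718,-694,-484.24,-323, - 172,-82, - 195/7, 94/15,307/9, 244/5,  459/2,438, 799.42,985]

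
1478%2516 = 1478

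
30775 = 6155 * 5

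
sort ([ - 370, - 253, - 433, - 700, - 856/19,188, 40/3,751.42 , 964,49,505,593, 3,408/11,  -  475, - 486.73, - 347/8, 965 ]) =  [ - 700, - 486.73,- 475, - 433 , - 370 , - 253 ,-856/19, -347/8, 3,40/3,408/11,49,188,505,593,751.42,964, 965 ]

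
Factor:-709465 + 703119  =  -6346   =  - 2^1*19^1*167^1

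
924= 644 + 280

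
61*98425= 6003925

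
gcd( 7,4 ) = 1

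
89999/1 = 89999 =89999.00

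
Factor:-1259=  -  1259^1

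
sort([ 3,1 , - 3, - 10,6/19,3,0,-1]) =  [ - 10 , - 3, - 1,0,  6/19, 1, 3, 3 ] 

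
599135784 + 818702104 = 1417837888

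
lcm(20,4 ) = 20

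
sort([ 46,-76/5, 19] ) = [ - 76/5, 19, 46 ] 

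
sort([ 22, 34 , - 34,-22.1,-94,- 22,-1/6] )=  [ - 94,-34, - 22.1,-22, - 1/6,22,34]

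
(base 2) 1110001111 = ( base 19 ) 29I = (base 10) 911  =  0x38f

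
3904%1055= 739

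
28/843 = 28/843  =  0.03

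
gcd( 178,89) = 89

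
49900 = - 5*( - 9980 ) 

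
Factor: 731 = 17^1*43^1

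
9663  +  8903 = 18566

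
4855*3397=16492435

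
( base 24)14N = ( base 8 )1267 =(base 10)695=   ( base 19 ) 1HB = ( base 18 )22B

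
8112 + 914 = 9026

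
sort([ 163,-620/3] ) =[ - 620/3, 163 ]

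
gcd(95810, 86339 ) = 11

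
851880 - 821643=30237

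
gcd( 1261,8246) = 1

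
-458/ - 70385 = 458/70385 = 0.01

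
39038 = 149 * 262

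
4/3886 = 2/1943 = 0.00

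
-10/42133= - 1 + 42123/42133 =- 0.00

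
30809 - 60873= - 30064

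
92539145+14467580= 107006725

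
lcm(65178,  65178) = 65178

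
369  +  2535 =2904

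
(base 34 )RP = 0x3AF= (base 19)2bc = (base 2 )1110101111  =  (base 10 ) 943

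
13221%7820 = 5401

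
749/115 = 6+ 59/115 = 6.51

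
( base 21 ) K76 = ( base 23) GM3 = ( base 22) ibj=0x230D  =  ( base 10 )8973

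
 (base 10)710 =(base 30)NK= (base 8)1306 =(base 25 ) 13a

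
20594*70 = 1441580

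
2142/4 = 1071/2 = 535.50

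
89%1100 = 89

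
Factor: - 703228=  - 2^2 * 19^2*487^1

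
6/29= 6/29 = 0.21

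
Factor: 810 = 2^1*3^4 * 5^1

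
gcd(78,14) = 2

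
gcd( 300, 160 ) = 20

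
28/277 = 28/277 = 0.10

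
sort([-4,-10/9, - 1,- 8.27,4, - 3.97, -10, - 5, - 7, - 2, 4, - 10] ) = [-10, - 10, - 8.27,-7, - 5, - 4, - 3.97,  -  2,-10/9, - 1, 4,4 ]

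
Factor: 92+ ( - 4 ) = 88 = 2^3*11^1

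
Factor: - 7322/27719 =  - 2^1 * 7^1* 53^ (  -  1 ) = - 14/53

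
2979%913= 240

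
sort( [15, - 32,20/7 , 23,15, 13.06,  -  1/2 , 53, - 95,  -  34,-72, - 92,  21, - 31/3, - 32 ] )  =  [ - 95, - 92,- 72,-34, - 32,- 32, - 31/3, - 1/2,20/7, 13.06, 15,15, 21,  23, 53]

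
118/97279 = 118/97279 = 0.00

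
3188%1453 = 282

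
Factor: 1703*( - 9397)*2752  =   - 2^6*13^1*43^1*131^1*9397^1 = - 44040506432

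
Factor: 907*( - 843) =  - 764601 =- 3^1 * 281^1*907^1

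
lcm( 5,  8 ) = 40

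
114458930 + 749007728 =863466658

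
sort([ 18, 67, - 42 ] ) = [ - 42, 18 , 67 ]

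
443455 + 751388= 1194843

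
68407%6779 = 617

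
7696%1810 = 456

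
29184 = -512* (-57) 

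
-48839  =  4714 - 53553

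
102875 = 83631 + 19244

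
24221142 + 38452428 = 62673570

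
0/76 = 0 = 0.00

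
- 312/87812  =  -78/21953=- 0.00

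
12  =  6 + 6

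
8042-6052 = 1990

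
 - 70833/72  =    -  23611/24=   -983.79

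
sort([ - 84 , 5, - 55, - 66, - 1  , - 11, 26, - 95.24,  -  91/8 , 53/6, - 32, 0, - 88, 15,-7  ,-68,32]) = [-95.24, - 88, - 84, - 68, - 66, -55, - 32,-91/8 , - 11, -7, - 1 , 0,5, 53/6 , 15, 26, 32]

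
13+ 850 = 863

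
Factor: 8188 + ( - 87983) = -79795= -5^1* 15959^1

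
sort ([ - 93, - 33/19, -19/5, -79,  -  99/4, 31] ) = [- 93, - 79,  -  99/4 , - 19/5,-33/19,31 ]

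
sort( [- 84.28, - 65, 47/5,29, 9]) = [ - 84.28, - 65, 9, 47/5 , 29 ] 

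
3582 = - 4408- - 7990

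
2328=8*291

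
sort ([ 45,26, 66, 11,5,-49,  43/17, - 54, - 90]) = [-90,  -  54,-49, 43/17,  5,  11 , 26 , 45, 66]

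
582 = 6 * 97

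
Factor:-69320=-2^3*5^1*1733^1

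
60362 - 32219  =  28143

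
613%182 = 67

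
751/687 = 751/687 = 1.09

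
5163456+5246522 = 10409978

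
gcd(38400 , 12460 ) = 20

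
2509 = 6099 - 3590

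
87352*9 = 786168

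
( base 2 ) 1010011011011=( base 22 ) b0f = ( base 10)5339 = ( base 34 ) 4L1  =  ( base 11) 4014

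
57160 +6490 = 63650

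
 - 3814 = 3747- 7561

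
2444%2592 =2444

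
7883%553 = 141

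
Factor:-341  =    -  11^1*31^1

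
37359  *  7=261513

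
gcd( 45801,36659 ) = 7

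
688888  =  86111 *8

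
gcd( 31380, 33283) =1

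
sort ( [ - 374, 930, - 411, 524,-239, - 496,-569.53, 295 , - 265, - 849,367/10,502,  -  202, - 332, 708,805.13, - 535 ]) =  [- 849,- 569.53, - 535, - 496, - 411, - 374, - 332, - 265, -239, - 202, 367/10, 295,502, 524 , 708,  805.13,930] 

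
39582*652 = 25807464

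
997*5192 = 5176424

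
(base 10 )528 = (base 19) 18F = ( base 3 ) 201120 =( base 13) 318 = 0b1000010000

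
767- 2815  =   - 2048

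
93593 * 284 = 26580412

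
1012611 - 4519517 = - 3506906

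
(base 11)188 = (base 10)217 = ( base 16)D9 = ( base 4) 3121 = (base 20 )AH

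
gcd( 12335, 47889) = 1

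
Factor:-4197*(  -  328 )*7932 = 2^5*3^2*41^1*661^1 *1399^1= 10919318112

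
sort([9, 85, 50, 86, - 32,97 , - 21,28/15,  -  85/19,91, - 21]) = [ - 32, - 21, -21, - 85/19,28/15,9, 50,85, 86,91, 97] 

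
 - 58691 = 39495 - 98186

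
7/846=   7/846 = 0.01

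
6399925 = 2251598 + 4148327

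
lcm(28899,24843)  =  1416051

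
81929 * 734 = 60135886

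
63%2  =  1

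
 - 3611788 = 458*( -7886 )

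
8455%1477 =1070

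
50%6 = 2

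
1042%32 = 18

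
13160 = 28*470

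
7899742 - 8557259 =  - 657517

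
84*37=3108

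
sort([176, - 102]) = [ - 102, 176] 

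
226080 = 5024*45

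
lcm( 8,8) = 8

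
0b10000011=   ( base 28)4J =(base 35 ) 3Q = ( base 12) ab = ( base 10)131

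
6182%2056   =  14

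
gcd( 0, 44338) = 44338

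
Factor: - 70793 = - 70793^1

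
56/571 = 56/571 = 0.10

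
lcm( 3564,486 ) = 10692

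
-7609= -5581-2028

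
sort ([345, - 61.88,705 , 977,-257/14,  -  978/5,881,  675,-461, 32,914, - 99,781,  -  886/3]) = [-461, - 886/3, - 978/5, - 99, - 61.88,-257/14,  32,345 , 675, 705,781, 881,  914, 977]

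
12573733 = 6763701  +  5810032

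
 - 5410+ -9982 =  - 15392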